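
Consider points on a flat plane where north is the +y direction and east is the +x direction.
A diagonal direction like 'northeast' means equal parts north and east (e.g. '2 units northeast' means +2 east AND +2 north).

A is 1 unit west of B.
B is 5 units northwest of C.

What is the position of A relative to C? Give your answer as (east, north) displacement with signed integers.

Answer: A is at (east=-6, north=5) relative to C.

Derivation:
Place C at the origin (east=0, north=0).
  B is 5 units northwest of C: delta (east=-5, north=+5); B at (east=-5, north=5).
  A is 1 unit west of B: delta (east=-1, north=+0); A at (east=-6, north=5).
Therefore A relative to C: (east=-6, north=5).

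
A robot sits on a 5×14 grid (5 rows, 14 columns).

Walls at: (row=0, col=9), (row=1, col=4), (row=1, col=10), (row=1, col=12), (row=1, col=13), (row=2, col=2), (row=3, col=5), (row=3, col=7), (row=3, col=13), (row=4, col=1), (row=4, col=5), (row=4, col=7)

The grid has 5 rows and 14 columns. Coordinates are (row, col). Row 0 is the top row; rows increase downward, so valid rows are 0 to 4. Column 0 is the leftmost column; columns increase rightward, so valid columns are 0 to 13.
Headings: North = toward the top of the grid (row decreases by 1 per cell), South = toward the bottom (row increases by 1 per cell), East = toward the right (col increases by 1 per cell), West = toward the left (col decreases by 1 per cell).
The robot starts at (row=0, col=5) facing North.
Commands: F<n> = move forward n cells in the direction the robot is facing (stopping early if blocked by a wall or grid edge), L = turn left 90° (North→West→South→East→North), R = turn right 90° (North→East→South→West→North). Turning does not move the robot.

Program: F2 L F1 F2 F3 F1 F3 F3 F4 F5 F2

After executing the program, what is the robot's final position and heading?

Start: (row=0, col=5), facing North
  F2: move forward 0/2 (blocked), now at (row=0, col=5)
  L: turn left, now facing West
  F1: move forward 1, now at (row=0, col=4)
  F2: move forward 2, now at (row=0, col=2)
  F3: move forward 2/3 (blocked), now at (row=0, col=0)
  F1: move forward 0/1 (blocked), now at (row=0, col=0)
  F3: move forward 0/3 (blocked), now at (row=0, col=0)
  F3: move forward 0/3 (blocked), now at (row=0, col=0)
  F4: move forward 0/4 (blocked), now at (row=0, col=0)
  F5: move forward 0/5 (blocked), now at (row=0, col=0)
  F2: move forward 0/2 (blocked), now at (row=0, col=0)
Final: (row=0, col=0), facing West

Answer: Final position: (row=0, col=0), facing West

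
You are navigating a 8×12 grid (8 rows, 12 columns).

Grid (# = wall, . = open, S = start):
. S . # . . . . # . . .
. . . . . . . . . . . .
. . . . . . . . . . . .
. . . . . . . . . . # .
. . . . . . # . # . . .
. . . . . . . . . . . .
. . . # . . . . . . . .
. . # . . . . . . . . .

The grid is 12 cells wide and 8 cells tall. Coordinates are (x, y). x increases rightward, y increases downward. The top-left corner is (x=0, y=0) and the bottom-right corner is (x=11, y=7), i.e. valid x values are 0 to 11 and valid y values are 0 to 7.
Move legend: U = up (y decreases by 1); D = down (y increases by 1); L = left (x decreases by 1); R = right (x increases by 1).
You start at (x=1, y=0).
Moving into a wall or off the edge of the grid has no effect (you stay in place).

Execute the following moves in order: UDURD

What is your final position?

Answer: Final position: (x=2, y=1)

Derivation:
Start: (x=1, y=0)
  U (up): blocked, stay at (x=1, y=0)
  D (down): (x=1, y=0) -> (x=1, y=1)
  U (up): (x=1, y=1) -> (x=1, y=0)
  R (right): (x=1, y=0) -> (x=2, y=0)
  D (down): (x=2, y=0) -> (x=2, y=1)
Final: (x=2, y=1)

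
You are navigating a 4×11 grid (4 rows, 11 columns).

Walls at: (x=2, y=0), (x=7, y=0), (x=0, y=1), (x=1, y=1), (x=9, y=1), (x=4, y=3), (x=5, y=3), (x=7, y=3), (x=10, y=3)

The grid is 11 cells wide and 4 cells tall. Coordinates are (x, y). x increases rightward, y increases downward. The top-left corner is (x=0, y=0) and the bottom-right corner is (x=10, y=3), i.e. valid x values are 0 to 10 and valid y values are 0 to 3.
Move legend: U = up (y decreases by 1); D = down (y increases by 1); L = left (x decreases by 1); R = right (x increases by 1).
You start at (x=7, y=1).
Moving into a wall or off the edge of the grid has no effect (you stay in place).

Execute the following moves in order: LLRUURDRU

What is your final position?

Start: (x=7, y=1)
  L (left): (x=7, y=1) -> (x=6, y=1)
  L (left): (x=6, y=1) -> (x=5, y=1)
  R (right): (x=5, y=1) -> (x=6, y=1)
  U (up): (x=6, y=1) -> (x=6, y=0)
  U (up): blocked, stay at (x=6, y=0)
  R (right): blocked, stay at (x=6, y=0)
  D (down): (x=6, y=0) -> (x=6, y=1)
  R (right): (x=6, y=1) -> (x=7, y=1)
  U (up): blocked, stay at (x=7, y=1)
Final: (x=7, y=1)

Answer: Final position: (x=7, y=1)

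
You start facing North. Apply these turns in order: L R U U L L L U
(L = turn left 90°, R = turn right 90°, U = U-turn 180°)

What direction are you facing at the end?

Start: North
  L (left (90° counter-clockwise)) -> West
  R (right (90° clockwise)) -> North
  U (U-turn (180°)) -> South
  U (U-turn (180°)) -> North
  L (left (90° counter-clockwise)) -> West
  L (left (90° counter-clockwise)) -> South
  L (left (90° counter-clockwise)) -> East
  U (U-turn (180°)) -> West
Final: West

Answer: Final heading: West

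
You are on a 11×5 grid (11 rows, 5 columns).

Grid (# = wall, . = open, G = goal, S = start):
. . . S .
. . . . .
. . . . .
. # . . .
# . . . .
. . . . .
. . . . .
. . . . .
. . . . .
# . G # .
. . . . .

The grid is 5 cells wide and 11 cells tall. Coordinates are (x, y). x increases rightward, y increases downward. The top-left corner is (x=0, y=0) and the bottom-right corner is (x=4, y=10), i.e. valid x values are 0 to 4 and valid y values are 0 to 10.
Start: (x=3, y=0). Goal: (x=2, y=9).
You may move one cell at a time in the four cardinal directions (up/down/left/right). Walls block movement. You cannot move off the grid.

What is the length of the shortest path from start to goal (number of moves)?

Answer: Shortest path length: 10

Derivation:
BFS from (x=3, y=0) until reaching (x=2, y=9):
  Distance 0: (x=3, y=0)
  Distance 1: (x=2, y=0), (x=4, y=0), (x=3, y=1)
  Distance 2: (x=1, y=0), (x=2, y=1), (x=4, y=1), (x=3, y=2)
  Distance 3: (x=0, y=0), (x=1, y=1), (x=2, y=2), (x=4, y=2), (x=3, y=3)
  Distance 4: (x=0, y=1), (x=1, y=2), (x=2, y=3), (x=4, y=3), (x=3, y=4)
  Distance 5: (x=0, y=2), (x=2, y=4), (x=4, y=4), (x=3, y=5)
  Distance 6: (x=0, y=3), (x=1, y=4), (x=2, y=5), (x=4, y=5), (x=3, y=6)
  Distance 7: (x=1, y=5), (x=2, y=6), (x=4, y=6), (x=3, y=7)
  Distance 8: (x=0, y=5), (x=1, y=6), (x=2, y=7), (x=4, y=7), (x=3, y=8)
  Distance 9: (x=0, y=6), (x=1, y=7), (x=2, y=8), (x=4, y=8)
  Distance 10: (x=0, y=7), (x=1, y=8), (x=2, y=9), (x=4, y=9)  <- goal reached here
One shortest path (10 moves): (x=3, y=0) -> (x=2, y=0) -> (x=2, y=1) -> (x=2, y=2) -> (x=2, y=3) -> (x=2, y=4) -> (x=2, y=5) -> (x=2, y=6) -> (x=2, y=7) -> (x=2, y=8) -> (x=2, y=9)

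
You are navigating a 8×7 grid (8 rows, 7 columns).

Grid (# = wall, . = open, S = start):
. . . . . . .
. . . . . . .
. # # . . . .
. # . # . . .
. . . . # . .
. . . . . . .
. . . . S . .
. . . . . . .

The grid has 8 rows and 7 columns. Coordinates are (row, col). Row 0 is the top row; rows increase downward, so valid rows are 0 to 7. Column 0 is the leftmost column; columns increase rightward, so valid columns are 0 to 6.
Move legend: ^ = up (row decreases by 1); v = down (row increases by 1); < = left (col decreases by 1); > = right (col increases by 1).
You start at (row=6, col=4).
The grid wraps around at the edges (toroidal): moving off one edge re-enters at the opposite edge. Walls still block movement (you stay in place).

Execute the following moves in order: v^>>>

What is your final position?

Answer: Final position: (row=6, col=0)

Derivation:
Start: (row=6, col=4)
  v (down): (row=6, col=4) -> (row=7, col=4)
  ^ (up): (row=7, col=4) -> (row=6, col=4)
  > (right): (row=6, col=4) -> (row=6, col=5)
  > (right): (row=6, col=5) -> (row=6, col=6)
  > (right): (row=6, col=6) -> (row=6, col=0)
Final: (row=6, col=0)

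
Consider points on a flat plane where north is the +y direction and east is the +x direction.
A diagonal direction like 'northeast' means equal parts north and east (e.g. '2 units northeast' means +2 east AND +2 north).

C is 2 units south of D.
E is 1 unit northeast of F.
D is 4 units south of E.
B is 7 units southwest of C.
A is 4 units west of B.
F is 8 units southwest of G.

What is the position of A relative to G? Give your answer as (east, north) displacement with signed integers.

Answer: A is at (east=-18, north=-20) relative to G.

Derivation:
Place G at the origin (east=0, north=0).
  F is 8 units southwest of G: delta (east=-8, north=-8); F at (east=-8, north=-8).
  E is 1 unit northeast of F: delta (east=+1, north=+1); E at (east=-7, north=-7).
  D is 4 units south of E: delta (east=+0, north=-4); D at (east=-7, north=-11).
  C is 2 units south of D: delta (east=+0, north=-2); C at (east=-7, north=-13).
  B is 7 units southwest of C: delta (east=-7, north=-7); B at (east=-14, north=-20).
  A is 4 units west of B: delta (east=-4, north=+0); A at (east=-18, north=-20).
Therefore A relative to G: (east=-18, north=-20).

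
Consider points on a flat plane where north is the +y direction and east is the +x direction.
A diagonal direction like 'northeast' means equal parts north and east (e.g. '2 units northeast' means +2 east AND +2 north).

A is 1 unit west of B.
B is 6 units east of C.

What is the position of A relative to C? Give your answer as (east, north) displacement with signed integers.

Place C at the origin (east=0, north=0).
  B is 6 units east of C: delta (east=+6, north=+0); B at (east=6, north=0).
  A is 1 unit west of B: delta (east=-1, north=+0); A at (east=5, north=0).
Therefore A relative to C: (east=5, north=0).

Answer: A is at (east=5, north=0) relative to C.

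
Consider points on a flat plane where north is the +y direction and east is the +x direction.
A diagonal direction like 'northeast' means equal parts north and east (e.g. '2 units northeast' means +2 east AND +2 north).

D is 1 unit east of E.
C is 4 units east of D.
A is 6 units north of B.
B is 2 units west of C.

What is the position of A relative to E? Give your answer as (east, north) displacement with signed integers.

Place E at the origin (east=0, north=0).
  D is 1 unit east of E: delta (east=+1, north=+0); D at (east=1, north=0).
  C is 4 units east of D: delta (east=+4, north=+0); C at (east=5, north=0).
  B is 2 units west of C: delta (east=-2, north=+0); B at (east=3, north=0).
  A is 6 units north of B: delta (east=+0, north=+6); A at (east=3, north=6).
Therefore A relative to E: (east=3, north=6).

Answer: A is at (east=3, north=6) relative to E.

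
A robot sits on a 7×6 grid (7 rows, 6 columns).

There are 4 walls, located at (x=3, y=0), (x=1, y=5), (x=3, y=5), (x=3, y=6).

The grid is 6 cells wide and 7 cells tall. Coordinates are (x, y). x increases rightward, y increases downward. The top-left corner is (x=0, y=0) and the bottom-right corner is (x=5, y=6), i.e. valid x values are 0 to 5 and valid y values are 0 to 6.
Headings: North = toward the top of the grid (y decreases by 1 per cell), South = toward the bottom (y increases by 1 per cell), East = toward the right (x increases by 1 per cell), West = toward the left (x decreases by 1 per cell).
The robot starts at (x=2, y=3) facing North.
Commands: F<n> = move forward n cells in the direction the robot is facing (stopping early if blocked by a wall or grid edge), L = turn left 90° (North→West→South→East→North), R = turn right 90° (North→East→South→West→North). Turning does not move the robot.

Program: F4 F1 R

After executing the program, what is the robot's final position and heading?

Answer: Final position: (x=2, y=0), facing East

Derivation:
Start: (x=2, y=3), facing North
  F4: move forward 3/4 (blocked), now at (x=2, y=0)
  F1: move forward 0/1 (blocked), now at (x=2, y=0)
  R: turn right, now facing East
Final: (x=2, y=0), facing East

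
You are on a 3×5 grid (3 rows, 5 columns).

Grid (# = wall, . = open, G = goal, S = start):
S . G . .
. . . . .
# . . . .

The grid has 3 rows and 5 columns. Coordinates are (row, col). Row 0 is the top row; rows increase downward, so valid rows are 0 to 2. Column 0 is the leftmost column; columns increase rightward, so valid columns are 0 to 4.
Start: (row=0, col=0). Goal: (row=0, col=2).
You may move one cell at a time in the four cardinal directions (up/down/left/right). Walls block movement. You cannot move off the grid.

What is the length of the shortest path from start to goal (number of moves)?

BFS from (row=0, col=0) until reaching (row=0, col=2):
  Distance 0: (row=0, col=0)
  Distance 1: (row=0, col=1), (row=1, col=0)
  Distance 2: (row=0, col=2), (row=1, col=1)  <- goal reached here
One shortest path (2 moves): (row=0, col=0) -> (row=0, col=1) -> (row=0, col=2)

Answer: Shortest path length: 2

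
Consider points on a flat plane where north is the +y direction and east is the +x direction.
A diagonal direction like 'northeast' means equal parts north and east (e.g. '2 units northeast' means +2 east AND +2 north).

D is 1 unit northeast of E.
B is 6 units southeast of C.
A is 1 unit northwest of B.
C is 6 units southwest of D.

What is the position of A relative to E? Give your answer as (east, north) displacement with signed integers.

Answer: A is at (east=0, north=-10) relative to E.

Derivation:
Place E at the origin (east=0, north=0).
  D is 1 unit northeast of E: delta (east=+1, north=+1); D at (east=1, north=1).
  C is 6 units southwest of D: delta (east=-6, north=-6); C at (east=-5, north=-5).
  B is 6 units southeast of C: delta (east=+6, north=-6); B at (east=1, north=-11).
  A is 1 unit northwest of B: delta (east=-1, north=+1); A at (east=0, north=-10).
Therefore A relative to E: (east=0, north=-10).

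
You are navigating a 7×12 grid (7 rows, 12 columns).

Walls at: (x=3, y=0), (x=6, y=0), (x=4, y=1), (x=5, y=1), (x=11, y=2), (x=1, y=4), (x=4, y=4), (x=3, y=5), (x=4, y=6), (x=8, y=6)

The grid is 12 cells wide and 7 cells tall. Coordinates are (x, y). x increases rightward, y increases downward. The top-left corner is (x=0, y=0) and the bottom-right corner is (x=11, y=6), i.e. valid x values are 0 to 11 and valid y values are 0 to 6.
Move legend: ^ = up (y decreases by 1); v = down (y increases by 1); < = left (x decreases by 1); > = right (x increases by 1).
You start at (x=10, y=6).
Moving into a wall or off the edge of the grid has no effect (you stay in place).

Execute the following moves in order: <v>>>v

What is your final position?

Answer: Final position: (x=11, y=6)

Derivation:
Start: (x=10, y=6)
  < (left): (x=10, y=6) -> (x=9, y=6)
  v (down): blocked, stay at (x=9, y=6)
  > (right): (x=9, y=6) -> (x=10, y=6)
  > (right): (x=10, y=6) -> (x=11, y=6)
  > (right): blocked, stay at (x=11, y=6)
  v (down): blocked, stay at (x=11, y=6)
Final: (x=11, y=6)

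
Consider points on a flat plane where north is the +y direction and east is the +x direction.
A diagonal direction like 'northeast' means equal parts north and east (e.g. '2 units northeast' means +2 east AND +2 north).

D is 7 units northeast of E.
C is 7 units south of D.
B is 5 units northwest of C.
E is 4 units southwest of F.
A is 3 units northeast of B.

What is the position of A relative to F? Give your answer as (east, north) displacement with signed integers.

Place F at the origin (east=0, north=0).
  E is 4 units southwest of F: delta (east=-4, north=-4); E at (east=-4, north=-4).
  D is 7 units northeast of E: delta (east=+7, north=+7); D at (east=3, north=3).
  C is 7 units south of D: delta (east=+0, north=-7); C at (east=3, north=-4).
  B is 5 units northwest of C: delta (east=-5, north=+5); B at (east=-2, north=1).
  A is 3 units northeast of B: delta (east=+3, north=+3); A at (east=1, north=4).
Therefore A relative to F: (east=1, north=4).

Answer: A is at (east=1, north=4) relative to F.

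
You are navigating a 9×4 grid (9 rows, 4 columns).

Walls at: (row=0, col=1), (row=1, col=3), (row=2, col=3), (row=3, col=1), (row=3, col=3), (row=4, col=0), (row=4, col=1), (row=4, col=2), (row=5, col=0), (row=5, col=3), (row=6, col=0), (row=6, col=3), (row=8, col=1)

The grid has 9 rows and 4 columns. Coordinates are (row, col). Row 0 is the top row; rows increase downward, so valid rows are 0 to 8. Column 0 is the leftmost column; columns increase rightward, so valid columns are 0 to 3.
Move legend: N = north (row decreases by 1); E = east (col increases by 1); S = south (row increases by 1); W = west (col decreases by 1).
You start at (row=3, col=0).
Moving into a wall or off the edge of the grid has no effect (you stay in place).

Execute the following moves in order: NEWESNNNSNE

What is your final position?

Answer: Final position: (row=1, col=2)

Derivation:
Start: (row=3, col=0)
  N (north): (row=3, col=0) -> (row=2, col=0)
  E (east): (row=2, col=0) -> (row=2, col=1)
  W (west): (row=2, col=1) -> (row=2, col=0)
  E (east): (row=2, col=0) -> (row=2, col=1)
  S (south): blocked, stay at (row=2, col=1)
  N (north): (row=2, col=1) -> (row=1, col=1)
  N (north): blocked, stay at (row=1, col=1)
  N (north): blocked, stay at (row=1, col=1)
  S (south): (row=1, col=1) -> (row=2, col=1)
  N (north): (row=2, col=1) -> (row=1, col=1)
  E (east): (row=1, col=1) -> (row=1, col=2)
Final: (row=1, col=2)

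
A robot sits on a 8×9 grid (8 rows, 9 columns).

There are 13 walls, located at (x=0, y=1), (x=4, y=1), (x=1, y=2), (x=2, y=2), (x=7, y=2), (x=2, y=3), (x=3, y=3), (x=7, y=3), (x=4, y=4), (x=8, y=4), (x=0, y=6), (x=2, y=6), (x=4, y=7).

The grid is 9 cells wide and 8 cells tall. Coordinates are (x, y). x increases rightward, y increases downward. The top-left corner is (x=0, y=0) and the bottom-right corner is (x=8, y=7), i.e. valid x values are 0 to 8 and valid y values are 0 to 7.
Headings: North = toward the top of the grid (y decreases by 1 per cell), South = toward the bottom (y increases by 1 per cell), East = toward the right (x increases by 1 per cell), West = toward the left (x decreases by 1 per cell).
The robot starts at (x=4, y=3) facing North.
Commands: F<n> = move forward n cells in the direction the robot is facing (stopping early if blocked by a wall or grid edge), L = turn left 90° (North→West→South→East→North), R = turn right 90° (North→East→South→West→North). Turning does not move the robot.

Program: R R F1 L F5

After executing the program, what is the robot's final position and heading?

Answer: Final position: (x=6, y=3), facing East

Derivation:
Start: (x=4, y=3), facing North
  R: turn right, now facing East
  R: turn right, now facing South
  F1: move forward 0/1 (blocked), now at (x=4, y=3)
  L: turn left, now facing East
  F5: move forward 2/5 (blocked), now at (x=6, y=3)
Final: (x=6, y=3), facing East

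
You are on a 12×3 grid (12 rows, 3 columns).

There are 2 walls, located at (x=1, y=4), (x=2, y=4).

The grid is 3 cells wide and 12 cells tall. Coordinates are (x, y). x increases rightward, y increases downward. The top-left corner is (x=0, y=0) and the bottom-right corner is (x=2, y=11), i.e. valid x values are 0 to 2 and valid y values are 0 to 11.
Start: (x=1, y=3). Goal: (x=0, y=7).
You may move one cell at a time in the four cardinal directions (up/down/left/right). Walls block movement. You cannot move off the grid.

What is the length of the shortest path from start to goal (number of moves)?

Answer: Shortest path length: 5

Derivation:
BFS from (x=1, y=3) until reaching (x=0, y=7):
  Distance 0: (x=1, y=3)
  Distance 1: (x=1, y=2), (x=0, y=3), (x=2, y=3)
  Distance 2: (x=1, y=1), (x=0, y=2), (x=2, y=2), (x=0, y=4)
  Distance 3: (x=1, y=0), (x=0, y=1), (x=2, y=1), (x=0, y=5)
  Distance 4: (x=0, y=0), (x=2, y=0), (x=1, y=5), (x=0, y=6)
  Distance 5: (x=2, y=5), (x=1, y=6), (x=0, y=7)  <- goal reached here
One shortest path (5 moves): (x=1, y=3) -> (x=0, y=3) -> (x=0, y=4) -> (x=0, y=5) -> (x=0, y=6) -> (x=0, y=7)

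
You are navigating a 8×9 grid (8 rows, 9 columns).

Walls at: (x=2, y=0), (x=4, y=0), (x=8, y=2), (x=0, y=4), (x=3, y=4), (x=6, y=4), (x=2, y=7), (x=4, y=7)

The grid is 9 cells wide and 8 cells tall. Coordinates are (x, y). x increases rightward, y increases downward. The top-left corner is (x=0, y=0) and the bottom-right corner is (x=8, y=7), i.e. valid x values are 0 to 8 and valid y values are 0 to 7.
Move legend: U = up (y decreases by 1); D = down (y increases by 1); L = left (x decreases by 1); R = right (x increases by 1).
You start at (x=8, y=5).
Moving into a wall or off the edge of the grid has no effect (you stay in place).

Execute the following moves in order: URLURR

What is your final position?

Start: (x=8, y=5)
  U (up): (x=8, y=5) -> (x=8, y=4)
  R (right): blocked, stay at (x=8, y=4)
  L (left): (x=8, y=4) -> (x=7, y=4)
  U (up): (x=7, y=4) -> (x=7, y=3)
  R (right): (x=7, y=3) -> (x=8, y=3)
  R (right): blocked, stay at (x=8, y=3)
Final: (x=8, y=3)

Answer: Final position: (x=8, y=3)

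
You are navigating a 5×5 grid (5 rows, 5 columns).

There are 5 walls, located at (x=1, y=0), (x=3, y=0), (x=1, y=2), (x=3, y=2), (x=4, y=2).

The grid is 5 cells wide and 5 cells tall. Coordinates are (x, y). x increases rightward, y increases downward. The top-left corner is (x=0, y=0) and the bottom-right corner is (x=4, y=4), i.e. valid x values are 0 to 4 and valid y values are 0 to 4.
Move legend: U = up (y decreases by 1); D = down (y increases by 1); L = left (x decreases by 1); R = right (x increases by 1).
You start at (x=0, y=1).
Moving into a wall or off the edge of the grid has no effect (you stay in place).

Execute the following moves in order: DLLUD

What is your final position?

Answer: Final position: (x=0, y=2)

Derivation:
Start: (x=0, y=1)
  D (down): (x=0, y=1) -> (x=0, y=2)
  L (left): blocked, stay at (x=0, y=2)
  L (left): blocked, stay at (x=0, y=2)
  U (up): (x=0, y=2) -> (x=0, y=1)
  D (down): (x=0, y=1) -> (x=0, y=2)
Final: (x=0, y=2)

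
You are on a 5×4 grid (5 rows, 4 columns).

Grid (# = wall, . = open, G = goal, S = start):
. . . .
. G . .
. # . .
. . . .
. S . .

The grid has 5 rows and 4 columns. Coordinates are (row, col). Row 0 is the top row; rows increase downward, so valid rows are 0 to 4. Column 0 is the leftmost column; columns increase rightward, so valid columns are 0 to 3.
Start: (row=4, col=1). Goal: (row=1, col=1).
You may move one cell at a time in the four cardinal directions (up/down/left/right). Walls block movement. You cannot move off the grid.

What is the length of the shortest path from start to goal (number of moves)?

BFS from (row=4, col=1) until reaching (row=1, col=1):
  Distance 0: (row=4, col=1)
  Distance 1: (row=3, col=1), (row=4, col=0), (row=4, col=2)
  Distance 2: (row=3, col=0), (row=3, col=2), (row=4, col=3)
  Distance 3: (row=2, col=0), (row=2, col=2), (row=3, col=3)
  Distance 4: (row=1, col=0), (row=1, col=2), (row=2, col=3)
  Distance 5: (row=0, col=0), (row=0, col=2), (row=1, col=1), (row=1, col=3)  <- goal reached here
One shortest path (5 moves): (row=4, col=1) -> (row=4, col=2) -> (row=3, col=2) -> (row=2, col=2) -> (row=1, col=2) -> (row=1, col=1)

Answer: Shortest path length: 5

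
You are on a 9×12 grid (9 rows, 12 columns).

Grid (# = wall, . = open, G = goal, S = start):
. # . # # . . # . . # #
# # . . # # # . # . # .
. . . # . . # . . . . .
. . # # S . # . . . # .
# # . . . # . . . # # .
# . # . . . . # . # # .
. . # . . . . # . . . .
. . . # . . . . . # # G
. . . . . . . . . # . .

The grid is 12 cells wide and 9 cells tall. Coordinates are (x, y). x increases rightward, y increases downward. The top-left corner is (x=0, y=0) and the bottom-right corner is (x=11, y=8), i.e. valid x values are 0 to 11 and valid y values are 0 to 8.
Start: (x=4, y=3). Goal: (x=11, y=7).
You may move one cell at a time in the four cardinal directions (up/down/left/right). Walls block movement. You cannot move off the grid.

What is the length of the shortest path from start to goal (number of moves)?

Answer: Shortest path length: 13

Derivation:
BFS from (x=4, y=3) until reaching (x=11, y=7):
  Distance 0: (x=4, y=3)
  Distance 1: (x=4, y=2), (x=5, y=3), (x=4, y=4)
  Distance 2: (x=5, y=2), (x=3, y=4), (x=4, y=5)
  Distance 3: (x=2, y=4), (x=3, y=5), (x=5, y=5), (x=4, y=6)
  Distance 4: (x=6, y=5), (x=3, y=6), (x=5, y=6), (x=4, y=7)
  Distance 5: (x=6, y=4), (x=6, y=6), (x=5, y=7), (x=4, y=8)
  Distance 6: (x=7, y=4), (x=6, y=7), (x=3, y=8), (x=5, y=8)
  Distance 7: (x=7, y=3), (x=8, y=4), (x=7, y=7), (x=2, y=8), (x=6, y=8)
  Distance 8: (x=7, y=2), (x=8, y=3), (x=8, y=5), (x=2, y=7), (x=8, y=7), (x=1, y=8), (x=7, y=8)
  Distance 9: (x=7, y=1), (x=8, y=2), (x=9, y=3), (x=8, y=6), (x=1, y=7), (x=0, y=8), (x=8, y=8)
  Distance 10: (x=9, y=2), (x=1, y=6), (x=9, y=6), (x=0, y=7)
  Distance 11: (x=9, y=1), (x=10, y=2), (x=1, y=5), (x=0, y=6), (x=10, y=6)
  Distance 12: (x=9, y=0), (x=11, y=2), (x=11, y=6)
  Distance 13: (x=8, y=0), (x=11, y=1), (x=11, y=3), (x=11, y=5), (x=11, y=7)  <- goal reached here
One shortest path (13 moves): (x=4, y=3) -> (x=4, y=4) -> (x=4, y=5) -> (x=5, y=5) -> (x=6, y=5) -> (x=6, y=4) -> (x=7, y=4) -> (x=8, y=4) -> (x=8, y=5) -> (x=8, y=6) -> (x=9, y=6) -> (x=10, y=6) -> (x=11, y=6) -> (x=11, y=7)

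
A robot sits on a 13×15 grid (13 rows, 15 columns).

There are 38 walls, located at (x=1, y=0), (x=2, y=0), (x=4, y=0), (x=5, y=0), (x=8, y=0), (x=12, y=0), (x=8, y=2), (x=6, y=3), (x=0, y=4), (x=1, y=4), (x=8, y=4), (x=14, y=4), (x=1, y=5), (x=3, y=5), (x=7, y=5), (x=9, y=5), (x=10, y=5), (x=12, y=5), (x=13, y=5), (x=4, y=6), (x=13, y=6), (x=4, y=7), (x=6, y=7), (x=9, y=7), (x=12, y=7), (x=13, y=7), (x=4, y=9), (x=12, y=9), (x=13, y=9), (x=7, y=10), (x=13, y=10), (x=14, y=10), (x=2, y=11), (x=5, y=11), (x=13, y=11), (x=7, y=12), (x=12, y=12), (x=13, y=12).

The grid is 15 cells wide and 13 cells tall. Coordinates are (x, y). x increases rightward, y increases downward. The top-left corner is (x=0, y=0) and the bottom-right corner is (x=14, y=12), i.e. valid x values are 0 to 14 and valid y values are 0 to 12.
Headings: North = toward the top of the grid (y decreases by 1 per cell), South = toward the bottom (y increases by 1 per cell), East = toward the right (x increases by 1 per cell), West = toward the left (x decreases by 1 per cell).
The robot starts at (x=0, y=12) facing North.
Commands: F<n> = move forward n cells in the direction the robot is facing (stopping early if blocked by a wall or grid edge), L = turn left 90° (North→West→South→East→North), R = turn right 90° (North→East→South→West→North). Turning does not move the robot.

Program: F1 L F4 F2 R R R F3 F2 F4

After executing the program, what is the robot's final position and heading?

Start: (x=0, y=12), facing North
  F1: move forward 1, now at (x=0, y=11)
  L: turn left, now facing West
  F4: move forward 0/4 (blocked), now at (x=0, y=11)
  F2: move forward 0/2 (blocked), now at (x=0, y=11)
  R: turn right, now facing North
  R: turn right, now facing East
  R: turn right, now facing South
  F3: move forward 1/3 (blocked), now at (x=0, y=12)
  F2: move forward 0/2 (blocked), now at (x=0, y=12)
  F4: move forward 0/4 (blocked), now at (x=0, y=12)
Final: (x=0, y=12), facing South

Answer: Final position: (x=0, y=12), facing South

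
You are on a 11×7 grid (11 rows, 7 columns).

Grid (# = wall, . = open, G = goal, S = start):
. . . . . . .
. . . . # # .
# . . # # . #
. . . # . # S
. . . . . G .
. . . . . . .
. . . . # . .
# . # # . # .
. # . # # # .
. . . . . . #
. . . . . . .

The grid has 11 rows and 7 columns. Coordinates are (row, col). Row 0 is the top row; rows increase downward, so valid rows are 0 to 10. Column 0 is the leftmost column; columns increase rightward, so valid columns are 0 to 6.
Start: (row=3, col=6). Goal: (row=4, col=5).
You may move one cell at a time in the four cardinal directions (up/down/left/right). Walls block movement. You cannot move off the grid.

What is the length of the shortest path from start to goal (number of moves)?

Answer: Shortest path length: 2

Derivation:
BFS from (row=3, col=6) until reaching (row=4, col=5):
  Distance 0: (row=3, col=6)
  Distance 1: (row=4, col=6)
  Distance 2: (row=4, col=5), (row=5, col=6)  <- goal reached here
One shortest path (2 moves): (row=3, col=6) -> (row=4, col=6) -> (row=4, col=5)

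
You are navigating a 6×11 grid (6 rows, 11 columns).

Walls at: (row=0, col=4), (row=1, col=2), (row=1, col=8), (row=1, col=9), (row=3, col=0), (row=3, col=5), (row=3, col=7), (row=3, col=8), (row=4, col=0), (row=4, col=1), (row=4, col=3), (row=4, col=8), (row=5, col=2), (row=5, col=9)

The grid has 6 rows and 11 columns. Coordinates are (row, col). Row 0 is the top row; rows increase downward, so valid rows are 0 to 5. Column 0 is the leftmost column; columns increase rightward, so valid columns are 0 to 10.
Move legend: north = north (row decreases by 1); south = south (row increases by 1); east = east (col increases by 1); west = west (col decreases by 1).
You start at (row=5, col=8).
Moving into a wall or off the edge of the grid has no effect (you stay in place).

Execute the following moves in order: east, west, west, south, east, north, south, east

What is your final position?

Start: (row=5, col=8)
  east (east): blocked, stay at (row=5, col=8)
  west (west): (row=5, col=8) -> (row=5, col=7)
  west (west): (row=5, col=7) -> (row=5, col=6)
  south (south): blocked, stay at (row=5, col=6)
  east (east): (row=5, col=6) -> (row=5, col=7)
  north (north): (row=5, col=7) -> (row=4, col=7)
  south (south): (row=4, col=7) -> (row=5, col=7)
  east (east): (row=5, col=7) -> (row=5, col=8)
Final: (row=5, col=8)

Answer: Final position: (row=5, col=8)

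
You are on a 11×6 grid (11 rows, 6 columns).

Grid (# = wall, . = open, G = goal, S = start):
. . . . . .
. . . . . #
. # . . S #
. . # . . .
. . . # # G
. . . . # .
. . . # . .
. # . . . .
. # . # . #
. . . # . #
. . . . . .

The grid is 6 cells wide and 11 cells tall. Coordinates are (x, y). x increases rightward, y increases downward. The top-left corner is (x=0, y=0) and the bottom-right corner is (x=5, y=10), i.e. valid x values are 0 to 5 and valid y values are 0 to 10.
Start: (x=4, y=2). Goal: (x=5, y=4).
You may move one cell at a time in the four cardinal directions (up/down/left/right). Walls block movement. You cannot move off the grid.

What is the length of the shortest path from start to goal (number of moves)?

BFS from (x=4, y=2) until reaching (x=5, y=4):
  Distance 0: (x=4, y=2)
  Distance 1: (x=4, y=1), (x=3, y=2), (x=4, y=3)
  Distance 2: (x=4, y=0), (x=3, y=1), (x=2, y=2), (x=3, y=3), (x=5, y=3)
  Distance 3: (x=3, y=0), (x=5, y=0), (x=2, y=1), (x=5, y=4)  <- goal reached here
One shortest path (3 moves): (x=4, y=2) -> (x=4, y=3) -> (x=5, y=3) -> (x=5, y=4)

Answer: Shortest path length: 3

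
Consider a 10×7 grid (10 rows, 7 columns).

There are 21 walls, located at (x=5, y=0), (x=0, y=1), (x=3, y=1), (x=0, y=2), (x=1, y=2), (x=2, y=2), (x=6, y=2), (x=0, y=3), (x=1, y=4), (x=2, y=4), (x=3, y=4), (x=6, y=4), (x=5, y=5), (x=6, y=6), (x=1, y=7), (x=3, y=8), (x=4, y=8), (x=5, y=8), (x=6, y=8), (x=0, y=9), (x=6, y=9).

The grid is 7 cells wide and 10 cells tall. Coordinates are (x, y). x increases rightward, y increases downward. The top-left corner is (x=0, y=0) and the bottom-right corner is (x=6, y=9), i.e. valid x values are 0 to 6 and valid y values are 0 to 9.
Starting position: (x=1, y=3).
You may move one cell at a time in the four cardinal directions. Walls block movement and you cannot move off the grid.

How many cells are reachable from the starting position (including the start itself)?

BFS flood-fill from (x=1, y=3):
  Distance 0: (x=1, y=3)
  Distance 1: (x=2, y=3)
  Distance 2: (x=3, y=3)
  Distance 3: (x=3, y=2), (x=4, y=3)
  Distance 4: (x=4, y=2), (x=5, y=3), (x=4, y=4)
  Distance 5: (x=4, y=1), (x=5, y=2), (x=6, y=3), (x=5, y=4), (x=4, y=5)
  Distance 6: (x=4, y=0), (x=5, y=1), (x=3, y=5), (x=4, y=6)
  Distance 7: (x=3, y=0), (x=6, y=1), (x=2, y=5), (x=3, y=6), (x=5, y=6), (x=4, y=7)
  Distance 8: (x=2, y=0), (x=6, y=0), (x=1, y=5), (x=2, y=6), (x=3, y=7), (x=5, y=7)
  Distance 9: (x=1, y=0), (x=2, y=1), (x=0, y=5), (x=1, y=6), (x=2, y=7), (x=6, y=7)
  Distance 10: (x=0, y=0), (x=1, y=1), (x=0, y=4), (x=0, y=6), (x=2, y=8)
  Distance 11: (x=0, y=7), (x=1, y=8), (x=2, y=9)
  Distance 12: (x=0, y=8), (x=1, y=9), (x=3, y=9)
  Distance 13: (x=4, y=9)
  Distance 14: (x=5, y=9)
Total reachable: 48 (grid has 49 open cells total)

Answer: Reachable cells: 48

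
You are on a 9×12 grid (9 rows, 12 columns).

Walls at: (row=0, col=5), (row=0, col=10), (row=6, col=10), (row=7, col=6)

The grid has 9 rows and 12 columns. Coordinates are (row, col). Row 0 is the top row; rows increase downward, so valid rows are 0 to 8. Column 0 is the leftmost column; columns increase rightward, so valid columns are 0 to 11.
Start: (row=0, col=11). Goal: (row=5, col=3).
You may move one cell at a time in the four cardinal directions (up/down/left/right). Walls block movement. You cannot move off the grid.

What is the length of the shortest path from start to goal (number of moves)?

Answer: Shortest path length: 13

Derivation:
BFS from (row=0, col=11) until reaching (row=5, col=3):
  Distance 0: (row=0, col=11)
  Distance 1: (row=1, col=11)
  Distance 2: (row=1, col=10), (row=2, col=11)
  Distance 3: (row=1, col=9), (row=2, col=10), (row=3, col=11)
  Distance 4: (row=0, col=9), (row=1, col=8), (row=2, col=9), (row=3, col=10), (row=4, col=11)
  Distance 5: (row=0, col=8), (row=1, col=7), (row=2, col=8), (row=3, col=9), (row=4, col=10), (row=5, col=11)
  Distance 6: (row=0, col=7), (row=1, col=6), (row=2, col=7), (row=3, col=8), (row=4, col=9), (row=5, col=10), (row=6, col=11)
  Distance 7: (row=0, col=6), (row=1, col=5), (row=2, col=6), (row=3, col=7), (row=4, col=8), (row=5, col=9), (row=7, col=11)
  Distance 8: (row=1, col=4), (row=2, col=5), (row=3, col=6), (row=4, col=7), (row=5, col=8), (row=6, col=9), (row=7, col=10), (row=8, col=11)
  Distance 9: (row=0, col=4), (row=1, col=3), (row=2, col=4), (row=3, col=5), (row=4, col=6), (row=5, col=7), (row=6, col=8), (row=7, col=9), (row=8, col=10)
  Distance 10: (row=0, col=3), (row=1, col=2), (row=2, col=3), (row=3, col=4), (row=4, col=5), (row=5, col=6), (row=6, col=7), (row=7, col=8), (row=8, col=9)
  Distance 11: (row=0, col=2), (row=1, col=1), (row=2, col=2), (row=3, col=3), (row=4, col=4), (row=5, col=5), (row=6, col=6), (row=7, col=7), (row=8, col=8)
  Distance 12: (row=0, col=1), (row=1, col=0), (row=2, col=1), (row=3, col=2), (row=4, col=3), (row=5, col=4), (row=6, col=5), (row=8, col=7)
  Distance 13: (row=0, col=0), (row=2, col=0), (row=3, col=1), (row=4, col=2), (row=5, col=3), (row=6, col=4), (row=7, col=5), (row=8, col=6)  <- goal reached here
One shortest path (13 moves): (row=0, col=11) -> (row=1, col=11) -> (row=1, col=10) -> (row=1, col=9) -> (row=1, col=8) -> (row=1, col=7) -> (row=1, col=6) -> (row=1, col=5) -> (row=1, col=4) -> (row=1, col=3) -> (row=2, col=3) -> (row=3, col=3) -> (row=4, col=3) -> (row=5, col=3)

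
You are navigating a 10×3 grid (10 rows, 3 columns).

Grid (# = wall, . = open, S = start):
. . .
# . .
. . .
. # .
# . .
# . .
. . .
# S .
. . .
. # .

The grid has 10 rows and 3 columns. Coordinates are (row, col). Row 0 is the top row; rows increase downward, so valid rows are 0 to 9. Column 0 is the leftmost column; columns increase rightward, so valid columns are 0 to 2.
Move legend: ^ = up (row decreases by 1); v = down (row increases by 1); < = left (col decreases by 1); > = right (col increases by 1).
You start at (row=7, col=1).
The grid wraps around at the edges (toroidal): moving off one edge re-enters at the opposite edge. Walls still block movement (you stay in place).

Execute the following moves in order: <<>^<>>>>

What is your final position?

Start: (row=7, col=1)
  < (left): blocked, stay at (row=7, col=1)
  < (left): blocked, stay at (row=7, col=1)
  > (right): (row=7, col=1) -> (row=7, col=2)
  ^ (up): (row=7, col=2) -> (row=6, col=2)
  < (left): (row=6, col=2) -> (row=6, col=1)
  > (right): (row=6, col=1) -> (row=6, col=2)
  > (right): (row=6, col=2) -> (row=6, col=0)
  > (right): (row=6, col=0) -> (row=6, col=1)
  > (right): (row=6, col=1) -> (row=6, col=2)
Final: (row=6, col=2)

Answer: Final position: (row=6, col=2)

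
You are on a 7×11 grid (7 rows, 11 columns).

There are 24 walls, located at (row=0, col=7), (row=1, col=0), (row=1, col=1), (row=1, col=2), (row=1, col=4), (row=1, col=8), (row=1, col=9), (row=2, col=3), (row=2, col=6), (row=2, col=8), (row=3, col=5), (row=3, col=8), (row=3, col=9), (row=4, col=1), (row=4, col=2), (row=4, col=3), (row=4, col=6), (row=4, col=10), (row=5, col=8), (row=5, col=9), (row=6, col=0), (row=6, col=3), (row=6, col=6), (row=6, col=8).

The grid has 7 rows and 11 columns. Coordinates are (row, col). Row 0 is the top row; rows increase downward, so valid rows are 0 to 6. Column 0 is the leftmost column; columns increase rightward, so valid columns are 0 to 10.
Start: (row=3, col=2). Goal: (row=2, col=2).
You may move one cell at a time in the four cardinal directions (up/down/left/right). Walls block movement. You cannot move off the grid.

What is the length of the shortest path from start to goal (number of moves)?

Answer: Shortest path length: 1

Derivation:
BFS from (row=3, col=2) until reaching (row=2, col=2):
  Distance 0: (row=3, col=2)
  Distance 1: (row=2, col=2), (row=3, col=1), (row=3, col=3)  <- goal reached here
One shortest path (1 moves): (row=3, col=2) -> (row=2, col=2)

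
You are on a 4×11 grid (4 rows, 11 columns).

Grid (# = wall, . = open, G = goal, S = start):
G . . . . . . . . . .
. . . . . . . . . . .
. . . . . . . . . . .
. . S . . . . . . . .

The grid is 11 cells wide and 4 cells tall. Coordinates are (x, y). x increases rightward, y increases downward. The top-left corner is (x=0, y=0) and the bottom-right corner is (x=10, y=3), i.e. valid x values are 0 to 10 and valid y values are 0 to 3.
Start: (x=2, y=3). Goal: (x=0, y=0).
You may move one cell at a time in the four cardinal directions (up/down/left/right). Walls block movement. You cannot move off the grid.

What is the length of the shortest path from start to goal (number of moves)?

Answer: Shortest path length: 5

Derivation:
BFS from (x=2, y=3) until reaching (x=0, y=0):
  Distance 0: (x=2, y=3)
  Distance 1: (x=2, y=2), (x=1, y=3), (x=3, y=3)
  Distance 2: (x=2, y=1), (x=1, y=2), (x=3, y=2), (x=0, y=3), (x=4, y=3)
  Distance 3: (x=2, y=0), (x=1, y=1), (x=3, y=1), (x=0, y=2), (x=4, y=2), (x=5, y=3)
  Distance 4: (x=1, y=0), (x=3, y=0), (x=0, y=1), (x=4, y=1), (x=5, y=2), (x=6, y=3)
  Distance 5: (x=0, y=0), (x=4, y=0), (x=5, y=1), (x=6, y=2), (x=7, y=3)  <- goal reached here
One shortest path (5 moves): (x=2, y=3) -> (x=1, y=3) -> (x=0, y=3) -> (x=0, y=2) -> (x=0, y=1) -> (x=0, y=0)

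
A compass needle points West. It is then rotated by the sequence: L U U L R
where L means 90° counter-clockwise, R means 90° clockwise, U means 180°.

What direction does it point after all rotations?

Start: West
  L (left (90° counter-clockwise)) -> South
  U (U-turn (180°)) -> North
  U (U-turn (180°)) -> South
  L (left (90° counter-clockwise)) -> East
  R (right (90° clockwise)) -> South
Final: South

Answer: Final heading: South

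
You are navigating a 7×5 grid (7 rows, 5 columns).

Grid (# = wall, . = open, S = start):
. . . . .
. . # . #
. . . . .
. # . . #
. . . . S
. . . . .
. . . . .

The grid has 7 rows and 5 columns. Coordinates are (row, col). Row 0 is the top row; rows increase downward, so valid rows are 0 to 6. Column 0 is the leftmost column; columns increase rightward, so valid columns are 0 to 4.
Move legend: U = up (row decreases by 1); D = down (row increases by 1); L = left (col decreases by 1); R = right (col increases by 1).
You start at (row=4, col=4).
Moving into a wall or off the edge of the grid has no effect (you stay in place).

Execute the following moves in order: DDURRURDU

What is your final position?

Answer: Final position: (row=4, col=4)

Derivation:
Start: (row=4, col=4)
  D (down): (row=4, col=4) -> (row=5, col=4)
  D (down): (row=5, col=4) -> (row=6, col=4)
  U (up): (row=6, col=4) -> (row=5, col=4)
  R (right): blocked, stay at (row=5, col=4)
  R (right): blocked, stay at (row=5, col=4)
  U (up): (row=5, col=4) -> (row=4, col=4)
  R (right): blocked, stay at (row=4, col=4)
  D (down): (row=4, col=4) -> (row=5, col=4)
  U (up): (row=5, col=4) -> (row=4, col=4)
Final: (row=4, col=4)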